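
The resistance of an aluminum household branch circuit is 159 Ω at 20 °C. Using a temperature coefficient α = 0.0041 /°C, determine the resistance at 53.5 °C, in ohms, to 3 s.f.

ΔT = 53.5 − 20 = 33.5 °C
R = R₀(1 + αΔT) = 159 × (1 + 0.0041×33.5) = 159 × 1.137 = 181 Ω

181 Ω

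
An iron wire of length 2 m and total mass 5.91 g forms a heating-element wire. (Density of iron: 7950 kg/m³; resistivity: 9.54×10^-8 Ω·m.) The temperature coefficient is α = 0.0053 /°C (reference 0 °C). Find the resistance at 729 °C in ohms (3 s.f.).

2.50 Ω

A = m/(density·L) = 0.00591/(7950×2) = 3.7170e-07 m²
R = ρL/A = (9.54×10^-8)(2)/(3.7170e-07) = 0.5133 Ω
R(729 °C) = 0.5133 × (1 + 0.0053×729) = 2.50 Ω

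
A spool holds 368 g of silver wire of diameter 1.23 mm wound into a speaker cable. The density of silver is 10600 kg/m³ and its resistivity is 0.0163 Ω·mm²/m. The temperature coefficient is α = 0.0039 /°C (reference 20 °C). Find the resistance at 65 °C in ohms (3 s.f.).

0.471 Ω

ρ = 0.0163 Ω·mm²/m = 1.63×10^-8 Ω·m
A = π(d/2)² = π(6.1500e-04 m)² = 1.1882e-06 m²
L = m/(density·A) = 0.368/(10600×1.1882e-06) = 29.22 m
R = ρL/A = (1.63×10^-8)(29.22)/(1.1882e-06) = 0.4008 Ω
R(65 °C) = 0.4008 × (1 + 0.0039×45) = 0.471 Ω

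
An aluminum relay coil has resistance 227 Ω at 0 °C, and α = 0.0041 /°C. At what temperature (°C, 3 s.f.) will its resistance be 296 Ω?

R = R₀(1 + α(T − T₀)) ⇒ T = T₀ + (R/R₀ − 1)/α
T = 0 + (296/227 − 1)/0.0041 = 0 + (0.304)/0.0041 = 74.1 °C

74.1 °C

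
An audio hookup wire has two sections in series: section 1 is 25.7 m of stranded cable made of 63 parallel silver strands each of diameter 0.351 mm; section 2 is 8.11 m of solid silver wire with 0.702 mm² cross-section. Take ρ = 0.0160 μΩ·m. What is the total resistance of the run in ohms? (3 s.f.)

0.252 Ω

ρ = 0.0160 μΩ·m = 1.60×10^-8 Ω·m
Section 1: A_strand = π(1.7550e-04)² = 9.676e-08 m²; R₁ = ρL/(N·A_s) = (1.60×10^-8)(25.7)/(63×9.676e-08) = 0.06745 Ω
Section 2: A = 0.702 mm² = 7.020e-07 m²
R₂ = (1.60×10^-8)(8.11)/(7.020e-07) = 0.1848 Ω
R = R₁ + R₂ = 0.252 Ω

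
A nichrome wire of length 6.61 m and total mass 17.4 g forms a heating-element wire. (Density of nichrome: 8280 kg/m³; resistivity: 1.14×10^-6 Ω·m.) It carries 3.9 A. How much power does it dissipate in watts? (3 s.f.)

361 W

A = m/(density·L) = 0.0174/(8280×6.61) = 3.1792e-07 m²
R = ρL/A = (1.14×10^-6)(6.61)/(3.1792e-07) = 23.7 Ω
P = I²R = (3.9)² × 23.7 = 361 W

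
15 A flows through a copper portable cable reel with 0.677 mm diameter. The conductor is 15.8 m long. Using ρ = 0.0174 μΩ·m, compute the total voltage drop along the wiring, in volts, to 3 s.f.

ρ = 0.0174 μΩ·m = 1.74×10^-8 Ω·m
A = π(d/2)² = π(3.3850e-04 m)² = 3.600e-07 m²
R = ρL/A = (1.74×10^-8)(15.8)/(3.600e-07) = 0.7637 Ω
V = IR = 15 × 0.7637 = 11.5 V

11.5 V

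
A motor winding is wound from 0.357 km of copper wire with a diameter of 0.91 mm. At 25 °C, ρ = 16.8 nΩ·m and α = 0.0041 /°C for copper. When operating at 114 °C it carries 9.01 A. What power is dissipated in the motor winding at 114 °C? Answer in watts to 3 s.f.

ρ = 16.8 nΩ·m = 1.68×10^-8 Ω·m
A = π(d/2)² = π(4.5500e-04 m)² = 6.504e-07 m²
R₍25₎ = ρL/A = (1.68×10^-8)(357)/(6.504e-07) = 9.222 Ω
R₍114₎ = R₍25₎(1 + αΔT) = 9.222 × (1 + 0.0041×89) = 12.59 Ω
P = I²R = (9.01)² × 12.59 = 1020 W

1020 W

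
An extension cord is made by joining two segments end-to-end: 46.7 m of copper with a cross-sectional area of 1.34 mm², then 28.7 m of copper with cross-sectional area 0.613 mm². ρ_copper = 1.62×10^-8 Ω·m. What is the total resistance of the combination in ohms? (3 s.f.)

1.32 Ω

Segment 1: A = 1.34 mm² = 1.340e-06 m²
R₁ = ρL/A = (1.62×10^-8)(46.7)/(1.340e-06) = 0.5646 Ω
Segment 2: A = 0.613 mm² = 6.130e-07 m²
R₂ = (1.62×10^-8)(28.7)/(6.130e-07) = 0.7585 Ω
R = R₁ + R₂ = 1.32 Ω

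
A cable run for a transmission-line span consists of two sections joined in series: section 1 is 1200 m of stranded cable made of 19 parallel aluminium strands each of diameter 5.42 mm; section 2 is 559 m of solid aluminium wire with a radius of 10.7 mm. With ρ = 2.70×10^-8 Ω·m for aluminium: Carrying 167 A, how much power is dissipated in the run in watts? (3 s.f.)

Section 1: A_strand = π(2.7100e-03)² = 2.307e-05 m²; R₁ = ρL/(N·A_s) = (2.70×10^-8)(1200)/(19×2.307e-05) = 0.07391 Ω
Section 2: A = πr² = π(1.0700e-02 m)² = 3.597e-04 m²
R₂ = (2.70×10^-8)(559)/(3.597e-04) = 0.04196 Ω
R = R₁ + R₂ = 0.1159 Ω
P = I²R = (167)² × 0.1159 = 3230 W

3230 W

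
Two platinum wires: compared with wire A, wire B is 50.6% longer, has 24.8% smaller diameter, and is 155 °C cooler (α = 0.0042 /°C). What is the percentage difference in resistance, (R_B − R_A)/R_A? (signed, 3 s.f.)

R ∝ ρL/d² with ρ ∝ (1+αΔT), so R_B/R_A = (1 + 50.6/100) × (1 − 24.8/100)⁻² × (1 − 0.0042×155)
= 1.506 × 1.768 × 0.349 = 0.9294
(R_B − R_A)/R_A = 0.9294 − 1 = -7.06%

-7.06%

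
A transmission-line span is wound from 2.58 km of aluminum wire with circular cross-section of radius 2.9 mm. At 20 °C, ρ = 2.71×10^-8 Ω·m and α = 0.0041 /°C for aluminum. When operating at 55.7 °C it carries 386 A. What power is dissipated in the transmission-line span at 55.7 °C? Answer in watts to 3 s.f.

4.52×10^5 W

A = πr² = π(2.9000e-03 m)² = 2.642e-05 m²
R₍20₎ = ρL/A = (2.71×10^-8)(2580)/(2.642e-05) = 2.646 Ω
R₍55.7₎ = R₍20₎(1 + αΔT) = 2.646 × (1 + 0.0041×35.7) = 3.034 Ω
P = I²R = (386)² × 3.034 = 4.52×10^5 W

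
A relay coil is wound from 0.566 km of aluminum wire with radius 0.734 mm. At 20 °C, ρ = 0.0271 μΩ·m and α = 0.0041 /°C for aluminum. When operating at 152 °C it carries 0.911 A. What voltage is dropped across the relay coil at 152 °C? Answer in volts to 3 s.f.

12.7 V

ρ = 0.0271 μΩ·m = 2.71×10^-8 Ω·m
A = πr² = π(7.3400e-04 m)² = 1.693e-06 m²
R₍20₎ = ρL/A = (2.71×10^-8)(566)/(1.693e-06) = 9.062 Ω
R₍152₎ = R₍20₎(1 + αΔT) = 9.062 × (1 + 0.0041×132) = 13.97 Ω
V = IR = 0.911 × 13.97 = 12.7 V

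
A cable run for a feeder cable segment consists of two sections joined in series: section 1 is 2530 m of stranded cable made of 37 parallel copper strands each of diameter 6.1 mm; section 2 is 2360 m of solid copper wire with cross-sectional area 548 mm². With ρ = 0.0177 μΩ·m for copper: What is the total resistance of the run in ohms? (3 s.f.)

ρ = 0.0177 μΩ·m = 1.77×10^-8 Ω·m
Section 1: A_strand = π(3.0500e-03)² = 2.922e-05 m²; R₁ = ρL/(N·A_s) = (1.77×10^-8)(2530)/(37×2.922e-05) = 0.04141 Ω
Section 2: A = 548 mm² = 5.480e-04 m²
R₂ = (1.77×10^-8)(2360)/(5.480e-04) = 0.07623 Ω
R = R₁ + R₂ = 0.118 Ω

0.118 Ω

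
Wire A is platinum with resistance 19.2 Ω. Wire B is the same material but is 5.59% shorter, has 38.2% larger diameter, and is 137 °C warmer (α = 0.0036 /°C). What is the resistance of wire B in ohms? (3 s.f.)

R ∝ ρL/d² with ρ ∝ (1+αΔT), so R_B/R_A = (1 − 5.59/100) × (1 + 38.2/100)⁻² × (1 + 0.0036×137)
= 0.9441 × 0.5236 × 1.493 = 0.7381
R_B = 0.7381 × 19.2 = 14.2 Ω

14.2 Ω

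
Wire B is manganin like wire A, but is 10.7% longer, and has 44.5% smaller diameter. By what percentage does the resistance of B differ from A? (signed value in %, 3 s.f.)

259%

R ∝ L/d², so R_B/R_A = (1 + 10.7/100) × (1 − 44.5/100)⁻²
= 1.107 × 3.247 = 3.594
(R_B − R_A)/R_A = 3.594 − 1 = 259%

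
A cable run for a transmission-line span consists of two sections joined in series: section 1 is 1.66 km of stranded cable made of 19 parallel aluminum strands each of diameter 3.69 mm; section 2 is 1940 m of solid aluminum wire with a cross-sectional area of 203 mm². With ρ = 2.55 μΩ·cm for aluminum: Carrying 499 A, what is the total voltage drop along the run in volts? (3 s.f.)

ρ = 2.55 μΩ·cm = 2.55×10^-8 Ω·m
Section 1: A_strand = π(1.8450e-03)² = 1.069e-05 m²; R₁ = ρL/(N·A_s) = (2.55×10^-8)(1660)/(19×1.069e-05) = 0.2083 Ω
Section 2: A = 203 mm² = 2.030e-04 m²
R₂ = (2.55×10^-8)(1940)/(2.030e-04) = 0.2437 Ω
R = R₁ + R₂ = 0.452 Ω
V = IR = 499 × 0.452 = 226 V

226 V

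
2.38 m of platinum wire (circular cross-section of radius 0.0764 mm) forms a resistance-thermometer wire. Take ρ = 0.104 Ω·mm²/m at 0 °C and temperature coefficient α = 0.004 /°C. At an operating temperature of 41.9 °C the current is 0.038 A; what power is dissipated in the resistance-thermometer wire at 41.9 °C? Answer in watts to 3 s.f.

0.0228 W

ρ = 0.104 Ω·mm²/m = 1.04×10^-7 Ω·m
A = πr² = π(7.6400e-05 m)² = 1.834e-08 m²
R₍0₎ = ρL/A = (1.04×10^-7)(2.38)/(1.834e-08) = 13.5 Ω
R₍41.9₎ = R₍0₎(1 + αΔT) = 13.5 × (1 + 0.004×41.9) = 15.76 Ω
P = I²R = (0.038)² × 15.76 = 0.0228 W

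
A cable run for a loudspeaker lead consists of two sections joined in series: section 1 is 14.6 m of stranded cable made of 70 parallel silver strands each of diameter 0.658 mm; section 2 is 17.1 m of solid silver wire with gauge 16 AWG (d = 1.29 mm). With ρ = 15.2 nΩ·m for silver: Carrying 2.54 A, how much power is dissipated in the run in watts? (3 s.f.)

ρ = 15.2 nΩ·m = 1.52×10^-8 Ω·m
Section 1: A_strand = π(3.2900e-04)² = 3.400e-07 m²; R₁ = ρL/(N·A_s) = (1.52×10^-8)(14.6)/(70×3.400e-07) = 0.009323 Ω
Section 2: A = π(1.29/2 mm)² = π(6.4500e-04 m)² = 1.307e-06 m²
R₂ = (1.52×10^-8)(17.1)/(1.307e-06) = 0.1989 Ω
R = R₁ + R₂ = 0.2082 Ω
P = I²R = (2.54)² × 0.2082 = 1.34 W

1.34 W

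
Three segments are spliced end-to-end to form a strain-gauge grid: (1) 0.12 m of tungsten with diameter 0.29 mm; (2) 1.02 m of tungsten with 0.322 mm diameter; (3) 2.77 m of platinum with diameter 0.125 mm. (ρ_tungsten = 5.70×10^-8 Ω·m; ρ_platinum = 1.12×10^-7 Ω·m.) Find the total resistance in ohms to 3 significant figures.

Seg 1: A = π(d/2)² = π(1.4500e-04 m)² = 6.605e-08 m²
R_1 = (5.70×10^-8)(0.12)/(6.605e-08) = 0.1036 Ω
Seg 2: A = π(d/2)² = π(1.6100e-04 m)² = 8.143e-08 m²
R_2 = (5.70×10^-8)(1.02)/(8.143e-08) = 0.714 Ω
Seg 3: A = π(d/2)² = π(6.2500e-05 m)² = 1.227e-08 m²
R_3 = (1.12×10^-7)(2.77)/(1.227e-08) = 25.28 Ω
R_total = R_1 + R_2 + R_3 = 26.1 Ω

26.1 Ω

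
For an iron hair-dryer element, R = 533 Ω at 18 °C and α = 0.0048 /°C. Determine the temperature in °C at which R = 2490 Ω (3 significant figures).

R = R₀(1 + α(T − T₀)) ⇒ T = T₀ + (R/R₀ − 1)/α
T = 18 + (2490/533 − 1)/0.0048 = 18 + (3.672)/0.0048 = 783 °C

783 °C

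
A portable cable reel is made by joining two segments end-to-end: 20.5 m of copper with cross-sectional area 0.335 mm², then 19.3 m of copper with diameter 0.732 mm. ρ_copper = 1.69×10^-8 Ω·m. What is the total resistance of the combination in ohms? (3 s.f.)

Segment 1: A = 0.335 mm² = 3.350e-07 m²
R₁ = ρL/A = (1.69×10^-8)(20.5)/(3.350e-07) = 1.034 Ω
Segment 2: A = π(d/2)² = π(3.6600e-04 m)² = 4.208e-07 m²
R₂ = (1.69×10^-8)(19.3)/(4.208e-07) = 0.7751 Ω
R = R₁ + R₂ = 1.81 Ω

1.81 Ω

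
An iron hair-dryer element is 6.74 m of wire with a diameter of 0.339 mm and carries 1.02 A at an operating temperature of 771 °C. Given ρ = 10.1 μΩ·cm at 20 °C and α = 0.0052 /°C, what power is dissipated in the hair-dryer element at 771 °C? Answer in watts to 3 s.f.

ρ = 10.1 μΩ·cm = 1.01×10^-7 Ω·m
A = π(d/2)² = π(1.6950e-04 m)² = 9.026e-08 m²
R₍20₎ = ρL/A = (1.01×10^-7)(6.74)/(9.026e-08) = 7.542 Ω
R₍771₎ = R₍20₎(1 + αΔT) = 7.542 × (1 + 0.0052×751) = 37 Ω
P = I²R = (1.02)² × 37 = 38.5 W

38.5 W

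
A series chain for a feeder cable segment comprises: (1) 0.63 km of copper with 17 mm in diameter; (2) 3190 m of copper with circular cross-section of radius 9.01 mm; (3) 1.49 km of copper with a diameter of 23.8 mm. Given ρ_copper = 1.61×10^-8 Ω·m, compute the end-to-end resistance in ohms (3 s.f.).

0.300 Ω

Seg 1: A = π(d/2)² = π(8.5000e-03 m)² = 2.270e-04 m²
R_1 = (1.61×10^-8)(630)/(2.270e-04) = 0.04469 Ω
Seg 2: A = πr² = π(9.0100e-03 m)² = 2.550e-04 m²
R_2 = (1.61×10^-8)(3190)/(2.550e-04) = 0.2014 Ω
Seg 3: A = π(d/2)² = π(1.1900e-02 m)² = 4.449e-04 m²
R_3 = (1.61×10^-8)(1490)/(4.449e-04) = 0.05392 Ω
R_total = R_1 + R_2 + R_3 = 0.300 Ω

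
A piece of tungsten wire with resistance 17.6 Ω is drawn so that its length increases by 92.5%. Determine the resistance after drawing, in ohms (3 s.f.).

k = 1 + 92.5/100 = 1.925; volume constant ⇒ A' = A/k, so R' = k²R.
R' = 3.706 × 17.6 = 65.2 Ω

65.2 Ω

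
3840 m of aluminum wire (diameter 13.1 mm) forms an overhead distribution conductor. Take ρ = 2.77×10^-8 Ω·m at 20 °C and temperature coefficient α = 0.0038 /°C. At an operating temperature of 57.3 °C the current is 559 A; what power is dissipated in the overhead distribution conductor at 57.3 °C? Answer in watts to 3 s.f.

2.82×10^5 W

A = π(d/2)² = π(6.5500e-03 m)² = 1.348e-04 m²
R₍20₎ = ρL/A = (2.77×10^-8)(3840)/(1.348e-04) = 0.7892 Ω
R₍57.3₎ = R₍20₎(1 + αΔT) = 0.7892 × (1 + 0.0038×37.3) = 0.901 Ω
P = I²R = (559)² × 0.901 = 2.82×10^5 W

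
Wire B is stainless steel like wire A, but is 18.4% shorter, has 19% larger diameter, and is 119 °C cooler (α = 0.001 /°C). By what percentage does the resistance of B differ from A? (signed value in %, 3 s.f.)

-49.2%

R ∝ ρL/d² with ρ ∝ (1+αΔT), so R_B/R_A = (1 − 18.4/100) × (1 + 19/100)⁻² × (1 − 0.001×119)
= 0.816 × 0.7062 × 0.881 = 0.5077
(R_B − R_A)/R_A = 0.5077 − 1 = -49.2%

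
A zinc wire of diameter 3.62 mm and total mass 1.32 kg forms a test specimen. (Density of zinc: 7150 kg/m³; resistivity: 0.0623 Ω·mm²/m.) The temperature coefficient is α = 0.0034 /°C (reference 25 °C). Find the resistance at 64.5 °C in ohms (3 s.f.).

0.123 Ω

ρ = 0.0623 Ω·mm²/m = 6.23×10^-8 Ω·m
A = π(d/2)² = π(1.8100e-03 m)² = 1.0292e-05 m²
L = m/(density·A) = 1.32/(7150×1.0292e-05) = 17.94 m
R = ρL/A = (6.23×10^-8)(17.94)/(1.0292e-05) = 0.1086 Ω
R(64.5 °C) = 0.1086 × (1 + 0.0034×39.5) = 0.123 Ω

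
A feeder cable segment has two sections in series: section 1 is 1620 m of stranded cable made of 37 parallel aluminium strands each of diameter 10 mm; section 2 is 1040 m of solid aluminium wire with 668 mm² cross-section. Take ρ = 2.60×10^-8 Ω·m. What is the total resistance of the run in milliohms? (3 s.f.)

Section 1: A_strand = π(5.0000e-03)² = 7.854e-05 m²; R₁ = ρL/(N·A_s) = (2.60×10^-8)(1620)/(37×7.854e-05) = 0.01449 Ω
Section 2: A = 668 mm² = 6.680e-04 m²
R₂ = (2.60×10^-8)(1040)/(6.680e-04) = 0.04048 Ω
R = R₁ + R₂ = 55.0 mΩ

55.0 mΩ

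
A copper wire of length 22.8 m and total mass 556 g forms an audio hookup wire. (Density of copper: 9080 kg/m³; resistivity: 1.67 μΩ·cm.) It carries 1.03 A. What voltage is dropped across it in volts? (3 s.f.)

0.146 V

ρ = 1.67 μΩ·cm = 1.67×10^-8 Ω·m
A = m/(density·L) = 0.556/(9080×22.8) = 2.6857e-06 m²
R = ρL/A = (1.67×10^-8)(22.8)/(2.6857e-06) = 0.1418 Ω
V = IR = 1.03 × 0.1418 = 0.146 V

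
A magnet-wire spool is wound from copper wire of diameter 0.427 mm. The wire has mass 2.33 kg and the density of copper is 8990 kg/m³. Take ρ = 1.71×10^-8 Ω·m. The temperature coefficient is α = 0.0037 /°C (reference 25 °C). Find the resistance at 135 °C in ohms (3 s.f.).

304 Ω

A = π(d/2)² = π(2.1350e-04 m)² = 1.4320e-07 m²
L = m/(density·A) = 2.33/(8990×1.4320e-07) = 1810 m
R = ρL/A = (1.71×10^-8)(1810)/(1.4320e-07) = 216.1 Ω
R(135 °C) = 216.1 × (1 + 0.0037×110) = 304 Ω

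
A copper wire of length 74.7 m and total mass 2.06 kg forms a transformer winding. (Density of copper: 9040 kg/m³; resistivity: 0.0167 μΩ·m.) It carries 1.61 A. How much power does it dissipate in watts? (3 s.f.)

1.06 W

ρ = 0.0167 μΩ·m = 1.67×10^-8 Ω·m
A = m/(density·L) = 2.06/(9040×74.7) = 3.0506e-06 m²
R = ρL/A = (1.67×10^-8)(74.7)/(3.0506e-06) = 0.4089 Ω
P = I²R = (1.61)² × 0.4089 = 1.06 W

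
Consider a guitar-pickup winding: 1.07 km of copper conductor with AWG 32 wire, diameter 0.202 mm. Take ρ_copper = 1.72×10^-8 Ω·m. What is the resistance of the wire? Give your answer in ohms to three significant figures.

A = π(0.202/2 mm)² = π(1.0100e-04 m)² = 3.205e-08 m²
R = ρL/A = (1.72×10^-8)(1070 m)/(3.205e-08 m²) = 574 Ω

574 Ω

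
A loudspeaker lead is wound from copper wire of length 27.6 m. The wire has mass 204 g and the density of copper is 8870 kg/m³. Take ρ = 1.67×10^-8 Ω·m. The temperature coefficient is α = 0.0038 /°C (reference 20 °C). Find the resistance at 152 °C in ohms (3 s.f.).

0.831 Ω

A = m/(density·L) = 0.204/(8870×27.6) = 8.3329e-07 m²
R = ρL/A = (1.67×10^-8)(27.6)/(8.3329e-07) = 0.5531 Ω
R(152 °C) = 0.5531 × (1 + 0.0038×132) = 0.831 Ω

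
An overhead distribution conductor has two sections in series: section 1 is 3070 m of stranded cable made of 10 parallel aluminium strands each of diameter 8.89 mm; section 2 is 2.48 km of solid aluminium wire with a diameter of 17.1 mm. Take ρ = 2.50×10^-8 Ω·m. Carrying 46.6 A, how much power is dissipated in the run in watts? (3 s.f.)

Section 1: A_strand = π(4.4450e-03)² = 6.207e-05 m²; R₁ = ρL/(N·A_s) = (2.50×10^-8)(3070)/(10×6.207e-05) = 0.1236 Ω
Section 2: A = π(d/2)² = π(8.5500e-03 m)² = 2.297e-04 m²
R₂ = (2.50×10^-8)(2480)/(2.297e-04) = 0.27 Ω
R = R₁ + R₂ = 0.3936 Ω
P = I²R = (46.6)² × 0.3936 = 855 W

855 W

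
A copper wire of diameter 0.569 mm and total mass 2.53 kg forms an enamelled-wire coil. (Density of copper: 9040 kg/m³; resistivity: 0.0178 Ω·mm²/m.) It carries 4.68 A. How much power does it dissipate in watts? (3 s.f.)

1690 W

ρ = 0.0178 Ω·mm²/m = 1.78×10^-8 Ω·m
A = π(d/2)² = π(2.8450e-04 m)² = 2.5428e-07 m²
L = m/(density·A) = 2.53/(9040×2.5428e-07) = 1101 m
R = ρL/A = (1.78×10^-8)(1101)/(2.5428e-07) = 77.04 Ω
P = I²R = (4.68)² × 77.04 = 1690 W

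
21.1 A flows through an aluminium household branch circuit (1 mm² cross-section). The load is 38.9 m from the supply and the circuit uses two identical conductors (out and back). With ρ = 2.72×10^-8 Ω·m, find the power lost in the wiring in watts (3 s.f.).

A = 1 mm² = 1.000e-06 m²
Total conductor length (both ways) L = 2 × 38.9 = 77.8 m
R = ρL/A = (2.72×10^-8)(77.8)/(1.000e-06) = 2.116 Ω
P = I²R = (21.1)² × 2.116 = 942 W

942 W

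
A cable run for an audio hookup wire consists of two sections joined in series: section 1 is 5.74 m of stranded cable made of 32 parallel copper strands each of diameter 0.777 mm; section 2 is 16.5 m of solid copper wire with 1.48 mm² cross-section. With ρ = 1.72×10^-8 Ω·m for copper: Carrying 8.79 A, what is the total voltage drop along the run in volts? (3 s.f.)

Section 1: A_strand = π(3.8850e-04)² = 4.742e-07 m²; R₁ = ρL/(N·A_s) = (1.72×10^-8)(5.74)/(32×4.742e-07) = 0.006507 Ω
Section 2: A = 1.48 mm² = 1.480e-06 m²
R₂ = (1.72×10^-8)(16.5)/(1.480e-06) = 0.1918 Ω
R = R₁ + R₂ = 0.1983 Ω
V = IR = 8.79 × 0.1983 = 1.74 V

1.74 V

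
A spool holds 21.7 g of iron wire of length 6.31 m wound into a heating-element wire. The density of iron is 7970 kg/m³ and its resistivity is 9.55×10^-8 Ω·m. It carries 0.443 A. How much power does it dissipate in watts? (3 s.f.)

0.274 W

A = m/(density·L) = 0.0217/(7970×6.31) = 4.3149e-07 m²
R = ρL/A = (9.55×10^-8)(6.31)/(4.3149e-07) = 1.397 Ω
P = I²R = (0.443)² × 1.397 = 0.274 W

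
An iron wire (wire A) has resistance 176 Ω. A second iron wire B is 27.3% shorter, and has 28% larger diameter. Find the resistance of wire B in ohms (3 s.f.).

R ∝ L/d², so R_B/R_A = (1 − 27.3/100) × (1 + 28/100)⁻²
= 0.727 × 0.6103 = 0.4437
R_B = 0.4437 × 176 = 78.1 Ω

78.1 Ω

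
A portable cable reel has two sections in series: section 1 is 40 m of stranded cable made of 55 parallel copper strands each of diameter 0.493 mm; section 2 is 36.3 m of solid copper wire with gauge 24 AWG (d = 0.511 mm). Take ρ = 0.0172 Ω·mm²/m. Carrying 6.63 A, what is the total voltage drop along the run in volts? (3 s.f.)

20.6 V

ρ = 0.0172 Ω·mm²/m = 1.72×10^-8 Ω·m
Section 1: A_strand = π(2.4650e-04)² = 1.909e-07 m²; R₁ = ρL/(N·A_s) = (1.72×10^-8)(40)/(55×1.909e-07) = 0.06553 Ω
Section 2: A = π(0.511/2 mm)² = π(2.5550e-04 m)² = 2.051e-07 m²
R₂ = (1.72×10^-8)(36.3)/(2.051e-07) = 3.044 Ω
R = R₁ + R₂ = 3.11 Ω
V = IR = 6.63 × 3.11 = 20.6 V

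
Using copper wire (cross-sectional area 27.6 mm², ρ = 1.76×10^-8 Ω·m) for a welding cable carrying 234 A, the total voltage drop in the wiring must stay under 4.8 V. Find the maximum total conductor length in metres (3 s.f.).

A = 27.6 mm² = 2.760e-05 m²
L_max = V_max·A/(1·ρI) = (4.8)(2.760e-05)/(1.76×10^-8×234) = 32.2 m

32.2 m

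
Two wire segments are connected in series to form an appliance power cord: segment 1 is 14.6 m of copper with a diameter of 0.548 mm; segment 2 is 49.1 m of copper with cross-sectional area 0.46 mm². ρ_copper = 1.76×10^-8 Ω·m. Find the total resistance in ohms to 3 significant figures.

2.97 Ω

Segment 1: A = π(d/2)² = π(2.7400e-04 m)² = 2.359e-07 m²
R₁ = ρL/A = (1.76×10^-8)(14.6)/(2.359e-07) = 1.089 Ω
Segment 2: A = 0.46 mm² = 4.600e-07 m²
R₂ = (1.76×10^-8)(49.1)/(4.600e-07) = 1.879 Ω
R = R₁ + R₂ = 2.97 Ω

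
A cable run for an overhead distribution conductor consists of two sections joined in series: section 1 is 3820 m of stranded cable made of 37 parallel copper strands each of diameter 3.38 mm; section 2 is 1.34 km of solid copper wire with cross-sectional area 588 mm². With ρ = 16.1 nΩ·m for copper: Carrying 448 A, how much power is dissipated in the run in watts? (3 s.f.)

ρ = 16.1 nΩ·m = 1.61×10^-8 Ω·m
Section 1: A_strand = π(1.6900e-03)² = 8.973e-06 m²; R₁ = ρL/(N·A_s) = (1.61×10^-8)(3820)/(37×8.973e-06) = 0.1853 Ω
Section 2: A = 588 mm² = 5.880e-04 m²
R₂ = (1.61×10^-8)(1340)/(5.880e-04) = 0.03669 Ω
R = R₁ + R₂ = 0.2219 Ω
P = I²R = (448)² × 0.2219 = 44500 W

44500 W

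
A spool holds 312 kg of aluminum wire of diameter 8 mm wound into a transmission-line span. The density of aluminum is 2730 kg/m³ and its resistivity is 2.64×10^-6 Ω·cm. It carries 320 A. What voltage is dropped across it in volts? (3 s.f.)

382 V

ρ = 2.64×10^-6 Ω·cm = 2.64×10^-8 Ω·m
A = π(d/2)² = π(4.0000e-03 m)² = 5.0265e-05 m²
L = m/(density·A) = 312/(2730×5.0265e-05) = 2274 m
R = ρL/A = (2.64×10^-8)(2274)/(5.0265e-05) = 1.194 Ω
V = IR = 320 × 1.194 = 382 V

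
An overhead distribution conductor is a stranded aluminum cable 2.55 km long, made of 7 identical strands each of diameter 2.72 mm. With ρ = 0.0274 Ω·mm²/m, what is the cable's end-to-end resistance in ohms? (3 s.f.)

ρ = 0.0274 Ω·mm²/m = 2.74×10^-8 Ω·m
A_strand = π(1.3600e-03 m)² = 5.811e-06 m²
R_strand = ρL/A = (2.74×10^-8)(2550)/(5.811e-06) = 12.02 Ω
R_total = R_strand/N = 12.02/7 = 1.72 Ω

1.72 Ω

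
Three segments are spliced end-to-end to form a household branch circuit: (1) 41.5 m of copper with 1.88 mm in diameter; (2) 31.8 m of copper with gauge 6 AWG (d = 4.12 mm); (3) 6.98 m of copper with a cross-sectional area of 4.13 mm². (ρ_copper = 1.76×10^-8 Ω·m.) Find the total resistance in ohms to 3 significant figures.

0.335 Ω

Seg 1: A = π(d/2)² = π(9.4000e-04 m)² = 2.776e-06 m²
R_1 = (1.76×10^-8)(41.5)/(2.776e-06) = 0.2631 Ω
Seg 2: A = π(4.12/2 mm)² = π(2.0600e-03 m)² = 1.333e-05 m²
R_2 = (1.76×10^-8)(31.8)/(1.333e-05) = 0.04198 Ω
Seg 3: A = 4.13 mm² = 4.130e-06 m²
R_3 = (1.76×10^-8)(6.98)/(4.130e-06) = 0.02975 Ω
R_total = R_1 + R_2 + R_3 = 0.335 Ω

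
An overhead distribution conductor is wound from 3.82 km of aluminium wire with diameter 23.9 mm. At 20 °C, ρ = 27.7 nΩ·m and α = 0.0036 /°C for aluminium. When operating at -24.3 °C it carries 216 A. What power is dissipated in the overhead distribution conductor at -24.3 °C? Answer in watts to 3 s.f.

ρ = 27.7 nΩ·m = 2.77×10^-8 Ω·m
A = π(d/2)² = π(1.1950e-02 m)² = 4.486e-04 m²
R₍20₎ = ρL/A = (2.77×10^-8)(3820)/(4.486e-04) = 0.2359 Ω
R₍-24.3₎ = R₍20₎(1 + αΔT) = 0.2359 × (1 + 0.0036×-44.3) = 0.1982 Ω
P = I²R = (216)² × 0.1982 = 9250 W

9250 W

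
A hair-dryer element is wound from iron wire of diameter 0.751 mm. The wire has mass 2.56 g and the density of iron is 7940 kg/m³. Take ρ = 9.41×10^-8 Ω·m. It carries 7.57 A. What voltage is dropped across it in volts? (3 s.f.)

1.17 V

A = π(d/2)² = π(3.7550e-04 m)² = 4.4297e-07 m²
L = m/(density·A) = 0.00256/(7940×4.4297e-07) = 0.7279 m
R = ρL/A = (9.41×10^-8)(0.7279)/(4.4297e-07) = 0.1546 Ω
V = IR = 7.57 × 0.1546 = 1.17 V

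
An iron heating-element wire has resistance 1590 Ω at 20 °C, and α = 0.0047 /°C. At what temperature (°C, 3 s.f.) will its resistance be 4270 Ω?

379 °C

R = R₀(1 + α(T − T₀)) ⇒ T = T₀ + (R/R₀ − 1)/α
T = 20 + (4270/1590 − 1)/0.0047 = 20 + (1.686)/0.0047 = 379 °C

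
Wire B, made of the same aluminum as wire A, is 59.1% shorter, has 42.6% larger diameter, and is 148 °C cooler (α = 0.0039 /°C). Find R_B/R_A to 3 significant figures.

0.0850

R ∝ ρL/d² with ρ ∝ (1+αΔT), so R_B/R_A = (1 − 59.1/100) × (1 + 42.6/100)⁻² × (1 − 0.0039×148)
= 0.409 × 0.4918 × 0.4228 = 0.0850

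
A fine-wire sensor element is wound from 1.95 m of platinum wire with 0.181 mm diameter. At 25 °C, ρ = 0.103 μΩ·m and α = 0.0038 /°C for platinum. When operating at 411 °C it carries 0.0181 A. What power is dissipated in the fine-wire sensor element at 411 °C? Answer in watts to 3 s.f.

ρ = 0.103 μΩ·m = 1.03×10^-7 Ω·m
A = π(d/2)² = π(9.0500e-05 m)² = 2.573e-08 m²
R₍25₎ = ρL/A = (1.03×10^-7)(1.95)/(2.573e-08) = 7.806 Ω
R₍411₎ = R₍25₎(1 + αΔT) = 7.806 × (1 + 0.0038×386) = 19.26 Ω
P = I²R = (0.0181)² × 19.26 = 0.00631 W

0.00631 W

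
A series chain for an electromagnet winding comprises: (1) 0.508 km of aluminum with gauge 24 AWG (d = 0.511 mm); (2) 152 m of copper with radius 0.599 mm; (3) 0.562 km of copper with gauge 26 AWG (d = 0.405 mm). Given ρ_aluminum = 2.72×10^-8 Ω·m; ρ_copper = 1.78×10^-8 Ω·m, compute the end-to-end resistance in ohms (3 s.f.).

147 Ω

Seg 1: A = π(0.511/2 mm)² = π(2.5550e-04 m)² = 2.051e-07 m²
R_1 = (2.72×10^-8)(508)/(2.051e-07) = 67.38 Ω
Seg 2: A = πr² = π(5.9900e-04 m)² = 1.127e-06 m²
R_2 = (1.78×10^-8)(152)/(1.127e-06) = 2.4 Ω
Seg 3: A = π(0.405/2 mm)² = π(2.0250e-04 m)² = 1.288e-07 m²
R_3 = (1.78×10^-8)(562)/(1.288e-07) = 77.65 Ω
R_total = R_1 + R_2 + R_3 = 147 Ω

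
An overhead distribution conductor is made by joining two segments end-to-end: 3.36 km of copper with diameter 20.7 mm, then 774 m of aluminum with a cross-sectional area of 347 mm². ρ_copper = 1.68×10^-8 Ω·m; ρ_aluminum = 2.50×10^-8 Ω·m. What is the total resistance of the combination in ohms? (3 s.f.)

Segment 1: A = π(d/2)² = π(1.0350e-02 m)² = 3.365e-04 m²
R₁ = ρL/A = (1.68×10^-8)(3360)/(3.365e-04) = 0.1677 Ω
Segment 2: A = 347 mm² = 3.470e-04 m²
R₂ = (2.50×10^-8)(774)/(3.470e-04) = 0.05576 Ω
R = R₁ + R₂ = 0.223 Ω

0.223 Ω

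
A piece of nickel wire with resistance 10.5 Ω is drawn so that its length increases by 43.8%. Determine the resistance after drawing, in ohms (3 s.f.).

21.7 Ω

k = 1 + 43.8/100 = 1.438; volume constant ⇒ A' = A/k, so R' = k²R.
R' = 2.068 × 10.5 = 21.7 Ω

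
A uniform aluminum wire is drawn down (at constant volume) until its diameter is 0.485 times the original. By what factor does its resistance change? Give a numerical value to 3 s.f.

18.1

Volume constant ⇒ L' = L/r² with r = 0.485. R' = ρL'/A' = ρ(L/r²)/(πr²d₀²/4) = R/r⁴.
Factor = 18.1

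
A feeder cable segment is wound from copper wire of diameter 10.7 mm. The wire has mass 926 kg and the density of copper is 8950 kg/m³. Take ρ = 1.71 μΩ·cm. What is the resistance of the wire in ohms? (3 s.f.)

0.219 Ω

ρ = 1.71 μΩ·cm = 1.71×10^-8 Ω·m
A = π(d/2)² = π(5.3500e-03 m)² = 8.9920e-05 m²
L = m/(density·A) = 926/(8950×8.9920e-05) = 1151 m
R = ρL/A = (1.71×10^-8)(1151)/(8.9920e-05) = 0.219 Ω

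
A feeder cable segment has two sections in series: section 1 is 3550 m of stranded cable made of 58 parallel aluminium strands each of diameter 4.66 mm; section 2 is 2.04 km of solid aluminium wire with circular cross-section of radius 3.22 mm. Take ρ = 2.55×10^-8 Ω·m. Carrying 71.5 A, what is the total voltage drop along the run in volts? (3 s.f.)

Section 1: A_strand = π(2.3300e-03)² = 1.706e-05 m²; R₁ = ρL/(N·A_s) = (2.55×10^-8)(3550)/(58×1.706e-05) = 0.09151 Ω
Section 2: A = πr² = π(3.2200e-03 m)² = 3.257e-05 m²
R₂ = (2.55×10^-8)(2040)/(3.257e-05) = 1.597 Ω
R = R₁ + R₂ = 1.689 Ω
V = IR = 71.5 × 1.689 = 121 V

121 V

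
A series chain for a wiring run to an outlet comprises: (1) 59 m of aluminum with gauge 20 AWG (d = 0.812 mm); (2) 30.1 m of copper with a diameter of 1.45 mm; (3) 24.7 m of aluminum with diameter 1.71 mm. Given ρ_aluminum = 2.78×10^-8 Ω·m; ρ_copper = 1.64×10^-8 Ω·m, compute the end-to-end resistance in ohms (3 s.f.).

3.77 Ω

Seg 1: A = π(0.812/2 mm)² = π(4.0600e-04 m)² = 5.178e-07 m²
R_1 = (2.78×10^-8)(59)/(5.178e-07) = 3.167 Ω
Seg 2: A = π(d/2)² = π(7.2500e-04 m)² = 1.651e-06 m²
R_2 = (1.64×10^-8)(30.1)/(1.651e-06) = 0.2989 Ω
Seg 3: A = π(d/2)² = π(8.5500e-04 m)² = 2.297e-06 m²
R_3 = (2.78×10^-8)(24.7)/(2.297e-06) = 0.299 Ω
R_total = R_1 + R_2 + R_3 = 3.77 Ω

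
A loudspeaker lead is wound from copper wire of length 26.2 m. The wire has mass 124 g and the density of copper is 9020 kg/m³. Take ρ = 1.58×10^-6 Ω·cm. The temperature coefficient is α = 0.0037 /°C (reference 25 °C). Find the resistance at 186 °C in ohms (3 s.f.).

1.26 Ω

ρ = 1.58×10^-6 Ω·cm = 1.58×10^-8 Ω·m
A = m/(density·L) = 0.124/(9020×26.2) = 5.2470e-07 m²
R = ρL/A = (1.58×10^-8)(26.2)/(5.2470e-07) = 0.7889 Ω
R(186 °C) = 0.7889 × (1 + 0.0037×161) = 1.26 Ω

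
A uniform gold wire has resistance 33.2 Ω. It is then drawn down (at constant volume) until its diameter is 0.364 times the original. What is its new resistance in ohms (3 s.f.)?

Volume constant ⇒ L' = L/r² with r = 0.364. R' = ρL'/A' = ρ(L/r²)/(πr²d₀²/4) = R/r⁴.
R' = 56.96 × 33.2 = 1890 Ω

1890 Ω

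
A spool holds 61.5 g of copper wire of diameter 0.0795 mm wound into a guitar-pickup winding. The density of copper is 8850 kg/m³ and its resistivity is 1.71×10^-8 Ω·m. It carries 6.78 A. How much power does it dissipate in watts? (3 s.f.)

A = π(d/2)² = π(3.9750e-05 m)² = 4.9639e-09 m²
L = m/(density·A) = 0.0615/(8850×4.9639e-09) = 1400 m
R = ρL/A = (1.71×10^-8)(1400)/(4.9639e-09) = 4823 Ω
P = I²R = (6.78)² × 4823 = 2.22×10^5 W

2.22×10^5 W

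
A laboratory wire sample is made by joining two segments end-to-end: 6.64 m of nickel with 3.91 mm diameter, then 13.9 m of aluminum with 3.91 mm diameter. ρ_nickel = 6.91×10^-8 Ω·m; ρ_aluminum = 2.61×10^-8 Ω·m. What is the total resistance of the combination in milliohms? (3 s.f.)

Segment 1: A = π(d/2)² = π(1.9550e-03 m)² = 1.201e-05 m²
R₁ = ρL/A = (6.91×10^-8)(6.64)/(1.201e-05) = 0.03821 Ω
R₂ = (2.61×10^-8)(13.9)/(1.201e-05) = 0.03021 Ω
R = R₁ + R₂ = 68.4 mΩ

68.4 mΩ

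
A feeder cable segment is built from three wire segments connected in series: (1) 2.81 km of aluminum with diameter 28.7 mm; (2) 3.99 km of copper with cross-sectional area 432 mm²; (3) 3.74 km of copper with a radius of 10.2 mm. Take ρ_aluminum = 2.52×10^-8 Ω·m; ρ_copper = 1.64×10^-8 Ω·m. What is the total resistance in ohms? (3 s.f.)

Seg 1: A = π(d/2)² = π(1.4350e-02 m)² = 6.469e-04 m²
R_1 = (2.52×10^-8)(2810)/(6.469e-04) = 0.1095 Ω
Seg 2: A = 432 mm² = 4.320e-04 m²
R_2 = (1.64×10^-8)(3990)/(4.320e-04) = 0.1515 Ω
Seg 3: A = πr² = π(1.0200e-02 m)² = 3.269e-04 m²
R_3 = (1.64×10^-8)(3740)/(3.269e-04) = 0.1877 Ω
R_total = R_1 + R_2 + R_3 = 0.449 Ω

0.449 Ω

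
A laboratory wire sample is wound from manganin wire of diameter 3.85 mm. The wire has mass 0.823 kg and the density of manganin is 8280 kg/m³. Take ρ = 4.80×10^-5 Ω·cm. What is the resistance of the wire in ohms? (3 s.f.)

ρ = 4.80×10^-5 Ω·cm = 4.80×10^-7 Ω·m
A = π(d/2)² = π(1.9250e-03 m)² = 1.1642e-05 m²
L = m/(density·A) = 0.823/(8280×1.1642e-05) = 8.538 m
R = ρL/A = (4.80×10^-7)(8.538)/(1.1642e-05) = 0.352 Ω

0.352 Ω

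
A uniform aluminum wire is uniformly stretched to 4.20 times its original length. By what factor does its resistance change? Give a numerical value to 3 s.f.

17.6

Volume constant ⇒ A' = A/k with k = 4.2. R' = ρ(kL)/(A/k) = k²R.
Factor = 17.6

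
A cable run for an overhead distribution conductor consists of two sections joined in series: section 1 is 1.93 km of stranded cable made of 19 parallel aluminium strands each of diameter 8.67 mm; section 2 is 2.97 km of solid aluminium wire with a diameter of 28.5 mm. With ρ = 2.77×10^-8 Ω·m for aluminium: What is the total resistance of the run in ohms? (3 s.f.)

0.177 Ω

Section 1: A_strand = π(4.3350e-03)² = 5.904e-05 m²; R₁ = ρL/(N·A_s) = (2.77×10^-8)(1930)/(19×5.904e-05) = 0.04766 Ω
Section 2: A = π(d/2)² = π(1.4250e-02 m)² = 6.379e-04 m²
R₂ = (2.77×10^-8)(2970)/(6.379e-04) = 0.129 Ω
R = R₁ + R₂ = 0.177 Ω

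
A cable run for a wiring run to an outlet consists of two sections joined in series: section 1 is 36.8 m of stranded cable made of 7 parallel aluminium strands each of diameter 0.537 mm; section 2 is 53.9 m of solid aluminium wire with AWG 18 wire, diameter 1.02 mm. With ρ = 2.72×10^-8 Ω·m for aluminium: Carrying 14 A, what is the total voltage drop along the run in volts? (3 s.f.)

Section 1: A_strand = π(2.6850e-04)² = 2.265e-07 m²; R₁ = ρL/(N·A_s) = (2.72×10^-8)(36.8)/(7×2.265e-07) = 0.6314 Ω
Section 2: A = π(1.02/2 mm)² = π(5.1000e-04 m)² = 8.171e-07 m²
R₂ = (2.72×10^-8)(53.9)/(8.171e-07) = 1.794 Ω
R = R₁ + R₂ = 2.426 Ω
V = IR = 14 × 2.426 = 34.0 V

34.0 V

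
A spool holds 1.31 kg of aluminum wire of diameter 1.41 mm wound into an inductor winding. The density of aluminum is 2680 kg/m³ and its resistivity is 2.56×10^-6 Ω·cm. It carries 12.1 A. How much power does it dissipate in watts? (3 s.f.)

751 W

ρ = 2.56×10^-6 Ω·cm = 2.56×10^-8 Ω·m
A = π(d/2)² = π(7.0500e-04 m)² = 1.5615e-06 m²
L = m/(density·A) = 1.31/(2680×1.5615e-06) = 313 m
R = ρL/A = (2.56×10^-8)(313)/(1.5615e-06) = 5.132 Ω
P = I²R = (12.1)² × 5.132 = 751 W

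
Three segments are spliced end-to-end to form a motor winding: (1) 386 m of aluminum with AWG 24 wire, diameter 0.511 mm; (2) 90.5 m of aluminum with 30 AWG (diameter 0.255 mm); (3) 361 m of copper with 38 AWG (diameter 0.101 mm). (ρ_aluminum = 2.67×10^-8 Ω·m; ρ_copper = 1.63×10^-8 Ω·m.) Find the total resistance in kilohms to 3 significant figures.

0.832 kΩ

Seg 1: A = π(0.511/2 mm)² = π(2.5550e-04 m)² = 2.051e-07 m²
R_1 = (2.67×10^-8)(386)/(2.051e-07) = 50.25 Ω
Seg 2: A = π(0.255/2 mm)² = π(1.2750e-04 m)² = 5.107e-08 m²
R_2 = (2.67×10^-8)(90.5)/(5.107e-08) = 47.31 Ω
Seg 3: A = π(0.101/2 mm)² = π(5.0500e-05 m)² = 8.012e-09 m²
R_3 = (1.63×10^-8)(361)/(8.012e-09) = 734.4 Ω
R_total = R_1 + R_2 + R_3 = 0.832 kΩ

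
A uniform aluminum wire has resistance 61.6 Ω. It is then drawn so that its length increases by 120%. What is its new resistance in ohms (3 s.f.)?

298 Ω

k = 1 + 120/100 = 2.2; volume constant ⇒ A' = A/k, so R' = k²R.
R' = 4.84 × 61.6 = 298 Ω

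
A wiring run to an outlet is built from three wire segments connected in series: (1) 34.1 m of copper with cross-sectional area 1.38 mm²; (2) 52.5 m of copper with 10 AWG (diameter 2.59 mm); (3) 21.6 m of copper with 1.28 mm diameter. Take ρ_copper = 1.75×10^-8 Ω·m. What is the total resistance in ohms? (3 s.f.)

Seg 1: A = 1.38 mm² = 1.380e-06 m²
R_1 = (1.75×10^-8)(34.1)/(1.380e-06) = 0.4324 Ω
Seg 2: A = π(2.59/2 mm)² = π(1.2950e-03 m)² = 5.269e-06 m²
R_2 = (1.75×10^-8)(52.5)/(5.269e-06) = 0.1744 Ω
Seg 3: A = π(d/2)² = π(6.4000e-04 m)² = 1.287e-06 m²
R_3 = (1.75×10^-8)(21.6)/(1.287e-06) = 0.2938 Ω
R_total = R_1 + R_2 + R_3 = 0.901 Ω

0.901 Ω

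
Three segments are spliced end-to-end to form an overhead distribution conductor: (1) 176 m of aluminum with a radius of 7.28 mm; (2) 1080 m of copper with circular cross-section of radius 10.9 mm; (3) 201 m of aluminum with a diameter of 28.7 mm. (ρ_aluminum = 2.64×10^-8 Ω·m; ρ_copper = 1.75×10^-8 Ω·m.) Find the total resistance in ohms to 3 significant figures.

0.0867 Ω

Seg 1: A = πr² = π(7.2800e-03 m)² = 1.665e-04 m²
R_1 = (2.64×10^-8)(176)/(1.665e-04) = 0.02791 Ω
Seg 2: A = πr² = π(1.0900e-02 m)² = 3.733e-04 m²
R_2 = (1.75×10^-8)(1080)/(3.733e-04) = 0.05064 Ω
Seg 3: A = π(d/2)² = π(1.4350e-02 m)² = 6.469e-04 m²
R_3 = (2.64×10^-8)(201)/(6.469e-04) = 0.008203 Ω
R_total = R_1 + R_2 + R_3 = 0.0867 Ω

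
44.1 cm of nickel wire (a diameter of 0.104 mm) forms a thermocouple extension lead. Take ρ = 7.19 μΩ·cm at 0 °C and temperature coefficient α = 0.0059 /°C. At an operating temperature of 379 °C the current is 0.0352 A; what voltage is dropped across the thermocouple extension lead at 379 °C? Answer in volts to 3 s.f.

ρ = 7.19 μΩ·cm = 7.19×10^-8 Ω·m
A = π(d/2)² = π(5.2000e-05 m)² = 8.495e-09 m²
R₍0₎ = ρL/A = (7.19×10^-8)(0.441)/(8.495e-09) = 3.733 Ω
R₍379₎ = R₍0₎(1 + αΔT) = 3.733 × (1 + 0.0059×379) = 12.08 Ω
V = IR = 0.0352 × 12.08 = 0.425 V

0.425 V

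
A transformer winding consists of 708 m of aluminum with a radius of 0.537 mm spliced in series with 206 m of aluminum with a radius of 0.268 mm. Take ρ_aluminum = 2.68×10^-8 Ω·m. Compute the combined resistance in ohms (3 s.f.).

Segment 1: A = πr² = π(5.3700e-04 m)² = 9.059e-07 m²
R₁ = ρL/A = (2.68×10^-8)(708)/(9.059e-07) = 20.94 Ω
Segment 2: A = πr² = π(2.6800e-04 m)² = 2.256e-07 m²
R₂ = (2.68×10^-8)(206)/(2.256e-07) = 24.47 Ω
R = R₁ + R₂ = 45.4 Ω

45.4 Ω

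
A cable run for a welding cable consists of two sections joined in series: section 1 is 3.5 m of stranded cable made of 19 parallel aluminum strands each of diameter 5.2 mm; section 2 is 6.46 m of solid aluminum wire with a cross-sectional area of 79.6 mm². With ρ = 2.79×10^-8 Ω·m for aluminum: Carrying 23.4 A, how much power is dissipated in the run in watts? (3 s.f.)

Section 1: A_strand = π(2.6000e-03)² = 2.124e-05 m²; R₁ = ρL/(N·A_s) = (2.79×10^-8)(3.5)/(19×2.124e-05) = 2.420×10^-4 Ω
Section 2: A = 79.6 mm² = 7.960e-05 m²
R₂ = (2.79×10^-8)(6.46)/(7.960e-05) = 0.002264 Ω
R = R₁ + R₂ = 0.002506 Ω
P = I²R = (23.4)² × 0.002506 = 1.37 W

1.37 W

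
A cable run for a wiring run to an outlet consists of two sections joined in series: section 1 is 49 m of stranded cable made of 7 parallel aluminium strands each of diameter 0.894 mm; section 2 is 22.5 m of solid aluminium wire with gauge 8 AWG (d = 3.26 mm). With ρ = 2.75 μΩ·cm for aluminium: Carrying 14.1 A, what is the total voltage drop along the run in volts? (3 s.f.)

5.37 V

ρ = 2.75 μΩ·cm = 2.75×10^-8 Ω·m
Section 1: A_strand = π(4.4700e-04)² = 6.277e-07 m²; R₁ = ρL/(N·A_s) = (2.75×10^-8)(49)/(7×6.277e-07) = 0.3067 Ω
Section 2: A = π(3.26/2 mm)² = π(1.6300e-03 m)² = 8.347e-06 m²
R₂ = (2.75×10^-8)(22.5)/(8.347e-06) = 0.07413 Ω
R = R₁ + R₂ = 0.3808 Ω
V = IR = 14.1 × 0.3808 = 5.37 V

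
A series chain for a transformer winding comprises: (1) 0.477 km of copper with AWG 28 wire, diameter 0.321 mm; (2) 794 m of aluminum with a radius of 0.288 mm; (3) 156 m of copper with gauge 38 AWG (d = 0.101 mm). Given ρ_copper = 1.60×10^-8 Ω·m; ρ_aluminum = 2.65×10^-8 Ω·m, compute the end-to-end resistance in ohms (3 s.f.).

487 Ω

Seg 1: A = π(0.321/2 mm)² = π(1.6050e-04 m)² = 8.093e-08 m²
R_1 = (1.60×10^-8)(477)/(8.093e-08) = 94.31 Ω
Seg 2: A = πr² = π(2.8800e-04 m)² = 2.606e-07 m²
R_2 = (2.65×10^-8)(794)/(2.606e-07) = 80.75 Ω
Seg 3: A = π(0.101/2 mm)² = π(5.0500e-05 m)² = 8.012e-09 m²
R_3 = (1.60×10^-8)(156)/(8.012e-09) = 311.5 Ω
R_total = R_1 + R_2 + R_3 = 487 Ω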